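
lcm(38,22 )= 418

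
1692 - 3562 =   -  1870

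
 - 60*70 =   -  4200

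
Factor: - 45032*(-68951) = 3105001432 = 2^3*13^1*19^2*191^1*433^1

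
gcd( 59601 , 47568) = 3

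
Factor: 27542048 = 2^5*860689^1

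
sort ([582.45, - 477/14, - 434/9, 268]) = [ - 434/9, - 477/14, 268, 582.45]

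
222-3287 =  - 3065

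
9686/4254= 2 +589/2127 =2.28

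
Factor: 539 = 7^2* 11^1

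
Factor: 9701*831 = 8061531 = 3^1*89^1*109^1* 277^1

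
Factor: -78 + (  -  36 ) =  - 114 = -2^1 * 3^1*19^1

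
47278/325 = 145+153/325 =145.47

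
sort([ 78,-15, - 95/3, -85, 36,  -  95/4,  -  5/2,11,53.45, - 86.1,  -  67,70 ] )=[-86.1, - 85, - 67,  -  95/3,  -  95/4, - 15, -5/2, 11 , 36, 53.45, 70,78] 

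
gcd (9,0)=9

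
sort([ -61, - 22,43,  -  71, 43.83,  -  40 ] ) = [ - 71,-61, - 40,-22,  43, 43.83]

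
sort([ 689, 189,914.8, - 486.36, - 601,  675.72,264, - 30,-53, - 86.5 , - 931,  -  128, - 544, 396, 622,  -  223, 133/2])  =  [ - 931, - 601,-544,-486.36, - 223, - 128,  -  86.5, - 53, - 30,  133/2,189,264,  396,622,675.72  ,  689, 914.8] 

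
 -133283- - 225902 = 92619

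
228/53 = 4 + 16/53 = 4.30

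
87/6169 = 87/6169 = 0.01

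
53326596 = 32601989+20724607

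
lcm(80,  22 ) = 880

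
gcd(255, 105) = 15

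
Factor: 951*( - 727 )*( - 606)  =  2^1*3^2*101^1*317^1*727^1 = 418974462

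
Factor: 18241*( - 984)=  - 2^3* 3^1*17^1*29^1*37^1*41^1 = -17949144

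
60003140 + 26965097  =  86968237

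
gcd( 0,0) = 0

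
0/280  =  0 = 0.00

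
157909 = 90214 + 67695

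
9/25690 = 9/25690 = 0.00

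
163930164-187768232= - 23838068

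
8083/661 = 8083/661 = 12.23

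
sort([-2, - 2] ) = [ - 2, - 2 ] 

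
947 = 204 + 743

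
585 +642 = 1227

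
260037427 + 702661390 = 962698817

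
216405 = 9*24045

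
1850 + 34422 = 36272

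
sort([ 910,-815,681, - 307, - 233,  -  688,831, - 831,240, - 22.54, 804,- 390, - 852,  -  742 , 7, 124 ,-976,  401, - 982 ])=[  -  982 ,  -  976, - 852, - 831, - 815, - 742, - 688, - 390,- 307, - 233,  -  22.54 , 7, 124,240,401, 681,804,831, 910 ] 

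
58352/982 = 29176/491 = 59.42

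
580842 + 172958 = 753800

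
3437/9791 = 3437/9791= 0.35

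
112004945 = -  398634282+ 510639227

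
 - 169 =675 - 844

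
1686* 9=15174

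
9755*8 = 78040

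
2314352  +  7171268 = 9485620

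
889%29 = 19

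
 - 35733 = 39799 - 75532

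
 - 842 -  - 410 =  - 432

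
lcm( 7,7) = 7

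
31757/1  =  31757 = 31757.00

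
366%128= 110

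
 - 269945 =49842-319787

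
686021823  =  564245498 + 121776325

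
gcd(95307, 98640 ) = 3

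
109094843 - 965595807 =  - 856500964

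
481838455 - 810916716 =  - 329078261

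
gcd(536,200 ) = 8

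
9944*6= 59664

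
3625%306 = 259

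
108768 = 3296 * 33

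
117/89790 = 39/29930=0.00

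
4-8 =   -  4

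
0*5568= 0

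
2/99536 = 1/49768 = 0.00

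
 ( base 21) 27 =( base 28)1l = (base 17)2f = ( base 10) 49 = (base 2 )110001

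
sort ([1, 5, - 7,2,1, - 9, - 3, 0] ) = [ - 9, - 7,-3,0,1,1, 2, 5 ] 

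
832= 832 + 0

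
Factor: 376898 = 2^1*31^1*6079^1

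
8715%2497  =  1224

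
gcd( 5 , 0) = 5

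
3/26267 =3/26267= 0.00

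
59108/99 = 597+5/99=597.05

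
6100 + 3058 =9158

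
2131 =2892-761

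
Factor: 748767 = 3^1* 249589^1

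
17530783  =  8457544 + 9073239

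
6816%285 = 261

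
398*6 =2388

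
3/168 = 1/56= 0.02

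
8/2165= 8/2165 = 0.00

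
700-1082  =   - 382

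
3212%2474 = 738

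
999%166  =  3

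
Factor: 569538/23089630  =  284769/11544815 = 3^3*5^(-1)*53^1*199^1*2308963^( - 1 ) 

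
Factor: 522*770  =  401940=2^2*3^2* 5^1*7^1*11^1*29^1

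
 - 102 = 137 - 239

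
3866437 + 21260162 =25126599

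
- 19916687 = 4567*( - 4361)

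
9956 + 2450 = 12406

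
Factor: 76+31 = 107^1= 107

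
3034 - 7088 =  - 4054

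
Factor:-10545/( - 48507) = 5/23 =5^1*23^(-1)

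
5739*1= 5739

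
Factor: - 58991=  - 58991^1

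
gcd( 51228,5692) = 5692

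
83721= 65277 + 18444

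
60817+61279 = 122096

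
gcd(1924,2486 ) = 2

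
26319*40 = 1052760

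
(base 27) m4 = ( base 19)1C9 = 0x256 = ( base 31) j9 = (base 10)598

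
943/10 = 94+3/10 = 94.30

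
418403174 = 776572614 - 358169440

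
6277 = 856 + 5421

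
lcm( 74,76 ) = 2812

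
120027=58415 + 61612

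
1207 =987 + 220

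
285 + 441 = 726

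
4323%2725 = 1598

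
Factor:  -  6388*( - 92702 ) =592180376= 2^3*1597^1*46351^1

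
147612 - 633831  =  -486219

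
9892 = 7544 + 2348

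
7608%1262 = 36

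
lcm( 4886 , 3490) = 24430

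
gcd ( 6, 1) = 1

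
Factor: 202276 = 2^2*61^1*829^1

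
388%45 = 28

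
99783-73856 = 25927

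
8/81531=8/81531 =0.00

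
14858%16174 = 14858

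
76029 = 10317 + 65712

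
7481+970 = 8451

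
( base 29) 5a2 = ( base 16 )1191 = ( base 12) 2729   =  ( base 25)74M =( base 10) 4497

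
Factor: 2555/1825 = 7/5 = 5^( - 1)*7^1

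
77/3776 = 77/3776 = 0.02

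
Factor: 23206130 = 2^1*5^1*307^1*7559^1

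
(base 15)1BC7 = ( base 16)1795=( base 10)6037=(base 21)dea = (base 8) 13625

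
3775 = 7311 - 3536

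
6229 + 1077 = 7306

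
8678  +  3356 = 12034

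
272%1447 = 272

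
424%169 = 86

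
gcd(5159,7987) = 7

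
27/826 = 27/826  =  0.03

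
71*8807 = 625297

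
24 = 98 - 74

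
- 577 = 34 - 611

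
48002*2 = 96004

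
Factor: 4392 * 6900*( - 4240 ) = - 128492352000 = - 2^9*3^3*5^3*23^1*  53^1*61^1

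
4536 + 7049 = 11585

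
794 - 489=305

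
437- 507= -70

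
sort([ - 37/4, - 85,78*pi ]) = [- 85, - 37/4, 78*pi ]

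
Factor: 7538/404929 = 2^1*7^( - 1)*3769^1*57847^ ( - 1) 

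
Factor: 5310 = 2^1*3^2 * 5^1*59^1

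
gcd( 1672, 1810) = 2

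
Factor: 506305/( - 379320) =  - 929/696=- 2^( - 3 ) * 3^( -1 )*29^ ( - 1)*929^1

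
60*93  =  5580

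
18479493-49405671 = -30926178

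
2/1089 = 2/1089 = 0.00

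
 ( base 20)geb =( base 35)5g6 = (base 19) ia3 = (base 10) 6691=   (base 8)15043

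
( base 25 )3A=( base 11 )78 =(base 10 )85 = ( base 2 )1010101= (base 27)34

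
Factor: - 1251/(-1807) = 9/13 = 3^2*13^( - 1)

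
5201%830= 221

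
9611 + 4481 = 14092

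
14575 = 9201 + 5374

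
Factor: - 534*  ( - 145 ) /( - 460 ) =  - 2^(-1 ) * 3^1*23^(- 1)*29^1*89^1=- 7743/46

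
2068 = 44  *47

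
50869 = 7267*7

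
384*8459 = 3248256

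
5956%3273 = 2683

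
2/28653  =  2/28653 =0.00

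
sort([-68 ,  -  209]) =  [ - 209 ,- 68] 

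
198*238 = 47124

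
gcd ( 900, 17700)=300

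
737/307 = 737/307 = 2.40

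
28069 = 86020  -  57951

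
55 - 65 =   -  10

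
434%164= 106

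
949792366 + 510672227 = 1460464593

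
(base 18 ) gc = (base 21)e6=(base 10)300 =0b100101100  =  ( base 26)BE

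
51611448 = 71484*722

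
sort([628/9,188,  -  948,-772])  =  [ - 948, -772,628/9,188 ]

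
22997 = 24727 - 1730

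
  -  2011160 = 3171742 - 5182902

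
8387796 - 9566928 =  - 1179132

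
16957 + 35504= 52461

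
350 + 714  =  1064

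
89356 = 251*356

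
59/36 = 1 + 23/36 =1.64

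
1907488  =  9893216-7985728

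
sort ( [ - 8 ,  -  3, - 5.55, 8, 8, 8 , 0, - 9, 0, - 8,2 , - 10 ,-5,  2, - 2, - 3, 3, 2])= [ - 10, - 9,-8, - 8, - 5.55, - 5  , - 3, - 3, -2,0,0, 2,  2, 2, 3,8, 8,8] 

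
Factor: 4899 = 3^1 * 23^1*71^1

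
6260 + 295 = 6555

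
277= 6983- 6706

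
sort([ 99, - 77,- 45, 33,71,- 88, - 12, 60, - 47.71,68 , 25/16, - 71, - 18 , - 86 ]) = [ - 88,-86,  -  77, - 71 , - 47.71,-45, - 18,-12, 25/16,33, 60, 68, 71,99]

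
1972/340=5 + 4/5 = 5.80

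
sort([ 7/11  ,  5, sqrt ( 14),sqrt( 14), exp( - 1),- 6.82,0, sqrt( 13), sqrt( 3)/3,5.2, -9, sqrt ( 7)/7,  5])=[-9, - 6.82,0, exp( - 1 ), sqrt( 7)/7, sqrt( 3)/3, 7/11, sqrt( 13 ), sqrt(14), sqrt( 14),  5,5, 5.2 ] 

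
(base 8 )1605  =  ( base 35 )PQ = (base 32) S5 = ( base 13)544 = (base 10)901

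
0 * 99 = 0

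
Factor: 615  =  3^1*5^1*41^1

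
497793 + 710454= 1208247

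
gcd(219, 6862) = 73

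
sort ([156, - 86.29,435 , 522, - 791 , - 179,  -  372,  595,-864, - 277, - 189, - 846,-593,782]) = [ - 864, - 846,-791,-593, -372, - 277, - 189, - 179, - 86.29,  156, 435,522, 595, 782]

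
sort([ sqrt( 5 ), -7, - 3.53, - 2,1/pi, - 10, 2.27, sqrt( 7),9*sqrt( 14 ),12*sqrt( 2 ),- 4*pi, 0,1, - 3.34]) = [ - 4*pi, - 10, - 7,-3.53, - 3.34, - 2,  0,1/pi,1 , sqrt (5),2.27,sqrt( 7 ),12*sqrt( 2 ),9*sqrt( 14 )]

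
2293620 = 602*3810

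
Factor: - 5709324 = -2^2*3^1*475777^1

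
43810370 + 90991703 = 134802073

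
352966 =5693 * 62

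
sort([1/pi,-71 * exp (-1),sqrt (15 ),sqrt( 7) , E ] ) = [ - 71*exp ( -1),1/pi,sqrt(7),E, sqrt (15)]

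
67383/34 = 67383/34= 1981.85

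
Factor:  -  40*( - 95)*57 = 216600=2^3*3^1*5^2*19^2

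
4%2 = 0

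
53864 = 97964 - 44100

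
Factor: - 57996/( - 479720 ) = 81/670 = 2^(-1)*3^4*5^( - 1 )*67^ ( - 1 )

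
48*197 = 9456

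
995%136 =43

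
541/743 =541/743  =  0.73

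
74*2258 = 167092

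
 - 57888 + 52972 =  - 4916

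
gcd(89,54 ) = 1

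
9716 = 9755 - 39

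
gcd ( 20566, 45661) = 7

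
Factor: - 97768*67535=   -  2^3 * 5^1*11^2*13^1*101^1 *1039^1 =- 6602761880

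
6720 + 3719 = 10439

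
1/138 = 1/138= 0.01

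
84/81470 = 42/40735 = 0.00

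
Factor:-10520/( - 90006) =2^2 * 3^(-1 ) * 5^1 * 7^( - 1) * 263^1 * 2143^(-1 ) = 5260/45003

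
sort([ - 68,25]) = [ - 68,25] 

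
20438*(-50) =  - 1021900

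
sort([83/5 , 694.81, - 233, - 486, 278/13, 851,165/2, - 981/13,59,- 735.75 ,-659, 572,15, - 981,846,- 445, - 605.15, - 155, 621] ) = [ - 981, - 735.75, - 659, - 605.15, - 486, - 445,-233, - 155,- 981/13,15, 83/5, 278/13, 59,165/2,572,621,694.81, 846, 851]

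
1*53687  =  53687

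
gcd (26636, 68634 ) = 2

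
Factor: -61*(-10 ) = 2^1*  5^1*61^1= 610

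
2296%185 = 76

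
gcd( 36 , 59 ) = 1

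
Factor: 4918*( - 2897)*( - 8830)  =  125804948180 = 2^2*5^1 * 883^1 * 2459^1*2897^1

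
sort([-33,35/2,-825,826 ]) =[ - 825, - 33,35/2,  826 ]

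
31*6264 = 194184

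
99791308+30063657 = 129854965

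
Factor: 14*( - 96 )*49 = - 65856 = - 2^6* 3^1*7^3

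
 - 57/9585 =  - 1 + 3176/3195 = - 0.01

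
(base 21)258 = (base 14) 511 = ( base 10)995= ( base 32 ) v3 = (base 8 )1743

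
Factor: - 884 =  - 2^2*13^1* 17^1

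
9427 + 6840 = 16267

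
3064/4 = 766=   766.00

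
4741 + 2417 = 7158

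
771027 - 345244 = 425783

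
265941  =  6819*39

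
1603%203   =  182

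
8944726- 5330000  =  3614726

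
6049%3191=2858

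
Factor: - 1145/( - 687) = 5/3 = 3^( - 1)*5^1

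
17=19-2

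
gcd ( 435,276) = 3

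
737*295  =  217415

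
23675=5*4735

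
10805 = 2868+7937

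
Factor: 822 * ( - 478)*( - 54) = 2^3*3^4 * 137^1 * 239^1 = 21217464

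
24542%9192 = 6158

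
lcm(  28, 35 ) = 140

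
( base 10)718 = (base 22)1AE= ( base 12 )4ba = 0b1011001110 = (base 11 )5A3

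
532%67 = 63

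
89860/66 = 44930/33 = 1361.52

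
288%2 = 0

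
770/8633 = 770/8633 = 0.09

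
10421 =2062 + 8359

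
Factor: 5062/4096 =2^( - 11)*2531^1=2531/2048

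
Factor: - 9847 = - 43^1*229^1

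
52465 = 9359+43106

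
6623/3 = 6623/3  =  2207.67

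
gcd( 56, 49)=7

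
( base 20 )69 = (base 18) 73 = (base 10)129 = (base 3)11210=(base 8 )201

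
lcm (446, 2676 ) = 2676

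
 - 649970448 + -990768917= - 1640739365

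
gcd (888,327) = 3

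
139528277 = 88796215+50732062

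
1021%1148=1021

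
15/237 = 5/79 = 0.06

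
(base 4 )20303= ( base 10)563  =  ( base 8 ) 1063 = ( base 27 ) KN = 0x233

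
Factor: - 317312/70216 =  - 592/131 = - 2^4*37^1*131^(  -  1 )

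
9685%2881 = 1042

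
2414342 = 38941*62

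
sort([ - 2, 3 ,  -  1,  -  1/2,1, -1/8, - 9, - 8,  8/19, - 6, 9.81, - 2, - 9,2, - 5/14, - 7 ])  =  [ - 9, - 9,  -  8,-7,  -  6, - 2, - 2, - 1, - 1/2, - 5/14, - 1/8,8/19,1, 2,3,9.81]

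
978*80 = 78240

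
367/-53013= - 367/53013=-  0.01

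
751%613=138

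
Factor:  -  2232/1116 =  - 2^1 = - 2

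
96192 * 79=7599168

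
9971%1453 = 1253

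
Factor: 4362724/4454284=1090681/1113571 =19^( - 1)*29^ ( - 1)*43^ (- 1)*47^(-1)*1090681^1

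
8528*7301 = 62262928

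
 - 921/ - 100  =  921/100  =  9.21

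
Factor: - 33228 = -2^2*3^2*13^1*71^1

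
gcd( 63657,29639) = 1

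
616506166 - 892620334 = - 276114168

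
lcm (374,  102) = 1122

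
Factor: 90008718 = 2^1*3^1*43^1*179^1*1949^1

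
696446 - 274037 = 422409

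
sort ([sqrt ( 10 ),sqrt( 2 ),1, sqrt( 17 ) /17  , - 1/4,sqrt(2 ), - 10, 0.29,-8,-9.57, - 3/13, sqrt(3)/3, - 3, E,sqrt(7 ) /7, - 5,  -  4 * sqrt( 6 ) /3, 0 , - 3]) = [ - 10, - 9.57, - 8,-5, - 4*sqrt(6 )/3, - 3,  -  3, - 1/4 ,-3/13,0,sqrt(17 )/17, 0.29 , sqrt(7 ) /7, sqrt (3 ) /3, 1,sqrt(  2), sqrt( 2 ),E,  sqrt (10) ]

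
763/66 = 763/66 = 11.56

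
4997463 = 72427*69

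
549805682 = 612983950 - 63178268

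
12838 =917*14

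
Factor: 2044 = 2^2*7^1 * 73^1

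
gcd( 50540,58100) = 140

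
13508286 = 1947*6938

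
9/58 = 9/58 = 0.16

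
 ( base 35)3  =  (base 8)3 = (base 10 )3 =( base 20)3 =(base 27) 3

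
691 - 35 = 656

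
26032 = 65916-39884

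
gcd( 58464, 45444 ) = 84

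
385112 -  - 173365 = 558477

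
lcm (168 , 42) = 168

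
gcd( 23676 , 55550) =2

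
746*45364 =33841544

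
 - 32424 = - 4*8106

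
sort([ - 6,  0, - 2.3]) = [-6, - 2.3,0]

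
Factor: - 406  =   - 2^1 *7^1*29^1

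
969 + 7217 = 8186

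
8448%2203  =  1839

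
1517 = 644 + 873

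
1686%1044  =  642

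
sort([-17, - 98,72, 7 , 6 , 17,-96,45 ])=[  -  98, - 96, - 17,  6,7 , 17 , 45,72 ] 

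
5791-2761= 3030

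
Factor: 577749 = 3^1*192583^1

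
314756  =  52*6053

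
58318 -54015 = 4303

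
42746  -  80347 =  -37601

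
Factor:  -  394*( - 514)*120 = 24301920= 2^5*3^1*5^1*197^1*257^1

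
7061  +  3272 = 10333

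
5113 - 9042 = -3929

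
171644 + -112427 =59217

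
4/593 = 4/593 = 0.01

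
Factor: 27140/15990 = 2^1*3^ ( - 1 ) * 13^(-1)*23^1*41^( - 1)*59^1= 2714/1599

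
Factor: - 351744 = -2^9 * 3^1*229^1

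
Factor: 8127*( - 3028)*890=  - 21901614840 = - 2^3*3^3*5^1*7^1 * 43^1*89^1*757^1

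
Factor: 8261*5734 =2^1*11^1*47^1*61^1*751^1=47368574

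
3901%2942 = 959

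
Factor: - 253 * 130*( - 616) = 20260240=2^4*5^1*7^1 * 11^2*13^1*23^1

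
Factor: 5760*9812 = 2^9*3^2*5^1*11^1*223^1 = 56517120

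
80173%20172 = 19657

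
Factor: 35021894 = 2^1 * 17510947^1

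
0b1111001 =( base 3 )11111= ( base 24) 51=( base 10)121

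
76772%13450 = 9522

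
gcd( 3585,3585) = 3585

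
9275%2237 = 327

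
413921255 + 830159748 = 1244081003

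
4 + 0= 4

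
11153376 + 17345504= 28498880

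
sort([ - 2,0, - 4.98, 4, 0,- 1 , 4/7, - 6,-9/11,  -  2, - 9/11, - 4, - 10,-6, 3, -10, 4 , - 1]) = [ - 10, - 10, - 6, - 6,-4.98,  -  4, - 2, - 2, - 1,- 1, - 9/11,  -  9/11,0,0, 4/7, 3, 4, 4 ]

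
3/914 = 3/914 = 0.00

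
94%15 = 4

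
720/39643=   720/39643 =0.02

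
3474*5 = 17370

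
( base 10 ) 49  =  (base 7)100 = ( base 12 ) 41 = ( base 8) 61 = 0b110001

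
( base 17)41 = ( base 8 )105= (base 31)27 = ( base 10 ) 69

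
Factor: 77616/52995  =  25872/17665 = 2^4*3^1*5^(  -  1)*7^2*11^1*3533^( - 1)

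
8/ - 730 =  - 1 + 361/365=- 0.01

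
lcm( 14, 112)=112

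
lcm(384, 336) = 2688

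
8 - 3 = 5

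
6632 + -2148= 4484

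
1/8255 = 1/8255 = 0.00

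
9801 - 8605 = 1196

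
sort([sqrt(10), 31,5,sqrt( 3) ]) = [sqrt( 3),  sqrt( 10),5 , 31 ]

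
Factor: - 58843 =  - 19^2 * 163^1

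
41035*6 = 246210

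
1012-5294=  -  4282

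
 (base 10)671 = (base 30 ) MB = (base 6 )3035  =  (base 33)kb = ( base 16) 29f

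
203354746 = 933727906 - 730373160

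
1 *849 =849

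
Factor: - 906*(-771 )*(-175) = - 122242050 = - 2^1*3^2*5^2 * 7^1*151^1 * 257^1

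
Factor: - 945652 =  - 2^2 * 59^1 * 4007^1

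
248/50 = 4 + 24/25= 4.96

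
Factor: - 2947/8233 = -7^1*421^1*8233^(  -  1 )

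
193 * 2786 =537698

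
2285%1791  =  494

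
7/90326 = 7/90326 = 0.00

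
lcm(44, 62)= 1364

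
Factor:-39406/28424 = - 61/44 = - 2^( - 2)*11^( - 1) * 61^1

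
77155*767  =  59177885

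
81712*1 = 81712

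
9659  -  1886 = 7773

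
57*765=43605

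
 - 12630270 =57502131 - 70132401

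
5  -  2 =3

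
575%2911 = 575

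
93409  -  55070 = 38339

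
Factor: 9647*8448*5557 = 452883585792 = 2^8*3^1*11^2*877^1 * 5557^1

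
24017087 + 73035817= 97052904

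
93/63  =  31/21 = 1.48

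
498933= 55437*9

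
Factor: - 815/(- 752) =2^ (  -  4 )*5^1*47^( - 1)*163^1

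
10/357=10/357= 0.03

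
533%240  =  53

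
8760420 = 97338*90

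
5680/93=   61 + 7/93= 61.08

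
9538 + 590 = 10128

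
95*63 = 5985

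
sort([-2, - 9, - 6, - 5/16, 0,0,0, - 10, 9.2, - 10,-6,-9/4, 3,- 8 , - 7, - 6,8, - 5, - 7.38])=[ - 10 , - 10, - 9 ,-8, - 7.38,  -  7,- 6, - 6, - 6,  -  5, - 9/4,  -  2, - 5/16, 0,0,0, 3,8,9.2] 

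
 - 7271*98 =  - 712558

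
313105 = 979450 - 666345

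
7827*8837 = 69167199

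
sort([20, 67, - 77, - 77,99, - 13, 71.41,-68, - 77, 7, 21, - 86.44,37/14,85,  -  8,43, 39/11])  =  [ - 86.44, -77, - 77 ,-77, - 68, - 13, - 8,  37/14, 39/11, 7 , 20,21,43, 67, 71.41, 85 , 99 ]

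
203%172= 31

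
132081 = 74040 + 58041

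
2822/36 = 78+7/18 = 78.39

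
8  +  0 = 8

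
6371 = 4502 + 1869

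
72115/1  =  72115  =  72115.00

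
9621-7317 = 2304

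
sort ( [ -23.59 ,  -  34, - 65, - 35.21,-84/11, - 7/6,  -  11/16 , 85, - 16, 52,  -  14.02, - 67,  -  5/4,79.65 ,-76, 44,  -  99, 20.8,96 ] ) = [-99, - 76,  -  67, - 65, - 35.21 ,-34, - 23.59, - 16, - 14.02,  -  84/11 ,  -  5/4,-7/6, - 11/16,20.8 , 44, 52, 79.65,85, 96 ]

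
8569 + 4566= 13135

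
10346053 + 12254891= 22600944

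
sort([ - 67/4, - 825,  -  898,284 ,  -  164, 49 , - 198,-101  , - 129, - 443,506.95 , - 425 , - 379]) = [-898  ,-825, - 443 , - 425, - 379 , - 198, - 164 , - 129, - 101, -67/4, 49 , 284,506.95 ] 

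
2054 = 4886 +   -  2832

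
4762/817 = 4762/817= 5.83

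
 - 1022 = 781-1803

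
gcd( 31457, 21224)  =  379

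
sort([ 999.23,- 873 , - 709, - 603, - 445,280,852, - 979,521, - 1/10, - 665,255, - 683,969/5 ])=[ - 979, - 873, - 709,- 683, - 665,  -  603 ,  -  445, -1/10, 969/5,255,280,521,852 , 999.23 ] 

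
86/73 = 86/73  =  1.18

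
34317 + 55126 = 89443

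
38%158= 38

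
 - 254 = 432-686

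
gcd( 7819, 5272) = 1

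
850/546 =1+152/273 = 1.56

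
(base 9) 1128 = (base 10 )836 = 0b1101000100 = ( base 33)pb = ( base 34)OK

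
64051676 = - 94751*( - 676)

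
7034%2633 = 1768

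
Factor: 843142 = 2^1*61^1*6911^1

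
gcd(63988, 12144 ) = 4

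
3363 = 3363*1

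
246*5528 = 1359888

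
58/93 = 58/93   =  0.62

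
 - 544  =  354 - 898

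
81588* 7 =571116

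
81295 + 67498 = 148793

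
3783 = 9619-5836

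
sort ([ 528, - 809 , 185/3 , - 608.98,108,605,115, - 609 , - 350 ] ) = [ - 809,- 609 , - 608.98, - 350, 185/3, 108,115, 528,605]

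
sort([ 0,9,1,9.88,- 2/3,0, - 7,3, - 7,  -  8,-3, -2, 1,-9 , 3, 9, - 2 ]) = [-9, - 8, - 7, - 7,  -  3 , - 2, - 2, - 2/3,0, 0,1 , 1,3,3,9,9, 9.88 ]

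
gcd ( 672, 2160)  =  48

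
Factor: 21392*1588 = 33970496 = 2^6*7^1*191^1*397^1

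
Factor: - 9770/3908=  - 5/2 = - 2^(  -  1)*5^1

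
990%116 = 62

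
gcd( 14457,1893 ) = 3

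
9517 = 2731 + 6786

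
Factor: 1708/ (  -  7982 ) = -2^1*7^1*13^( - 1)*61^1 * 307^( - 1) = - 854/3991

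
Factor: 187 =11^1*17^1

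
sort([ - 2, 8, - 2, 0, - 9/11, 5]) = [ - 2,  -  2, - 9/11,  0 , 5, 8] 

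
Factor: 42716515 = 5^1* 229^1*  37307^1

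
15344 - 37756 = - 22412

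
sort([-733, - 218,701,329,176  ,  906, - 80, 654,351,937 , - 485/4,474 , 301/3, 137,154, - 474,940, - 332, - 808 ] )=[ - 808, - 733, - 474, - 332, - 218, - 485/4,-80,301/3,137, 154, 176,329,351, 474,654,  701, 906,937,940] 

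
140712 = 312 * 451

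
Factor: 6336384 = 2^7*3^1*29^1*569^1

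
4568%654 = 644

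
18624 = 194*96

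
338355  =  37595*9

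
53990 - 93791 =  - 39801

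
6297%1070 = 947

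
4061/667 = 6 + 59/667  =  6.09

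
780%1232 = 780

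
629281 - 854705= - 225424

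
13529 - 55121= -41592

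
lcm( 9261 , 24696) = 74088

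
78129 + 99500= 177629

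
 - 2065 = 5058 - 7123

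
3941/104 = 3941/104 =37.89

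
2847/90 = 31 + 19/30 = 31.63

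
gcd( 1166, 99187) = 11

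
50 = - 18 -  - 68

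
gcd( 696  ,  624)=24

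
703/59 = 703/59 = 11.92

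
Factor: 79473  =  3^1  *  59^1*449^1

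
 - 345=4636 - 4981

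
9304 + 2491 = 11795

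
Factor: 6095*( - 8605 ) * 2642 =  - 2^1 * 5^2*23^1*53^1 * 1321^1*1721^1  =  -  138566228950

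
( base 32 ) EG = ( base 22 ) L2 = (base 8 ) 720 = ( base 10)464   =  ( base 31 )eu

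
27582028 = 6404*4307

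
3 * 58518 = 175554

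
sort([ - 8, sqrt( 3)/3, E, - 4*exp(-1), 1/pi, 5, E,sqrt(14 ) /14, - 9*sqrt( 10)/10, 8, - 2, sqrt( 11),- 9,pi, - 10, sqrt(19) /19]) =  [ - 10, - 9,-8,-9*sqrt( 10)/10,-2, - 4*exp( - 1), sqrt(19)/19, sqrt(14 ) /14, 1/pi, sqrt( 3)/3, E,  E,pi, sqrt( 11 ), 5,8]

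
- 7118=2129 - 9247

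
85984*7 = 601888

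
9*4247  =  38223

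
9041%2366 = 1943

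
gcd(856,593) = 1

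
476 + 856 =1332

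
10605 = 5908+4697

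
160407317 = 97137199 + 63270118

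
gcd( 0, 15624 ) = 15624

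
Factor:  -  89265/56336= - 2^(- 4)* 3^1*5^1*7^( - 1)*11^1*503^( - 1)*541^1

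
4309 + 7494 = 11803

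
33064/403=82 + 18/403 = 82.04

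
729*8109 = 5911461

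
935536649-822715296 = 112821353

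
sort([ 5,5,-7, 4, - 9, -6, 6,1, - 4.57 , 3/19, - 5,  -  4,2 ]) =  [ - 9,-7,-6, - 5,- 4.57, - 4,3/19,1,2, 4,  5,5,6 ] 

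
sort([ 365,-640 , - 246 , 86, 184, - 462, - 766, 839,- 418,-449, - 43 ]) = [ - 766,  -  640, - 462, - 449, - 418, - 246, - 43,86, 184,  365, 839 ] 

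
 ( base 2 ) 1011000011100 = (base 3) 21202122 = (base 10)5660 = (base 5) 140120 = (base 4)1120130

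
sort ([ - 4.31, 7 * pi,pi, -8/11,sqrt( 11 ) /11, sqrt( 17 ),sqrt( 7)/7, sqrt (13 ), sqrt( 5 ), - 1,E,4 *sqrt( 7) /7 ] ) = [ -4.31, - 1,-8/11, sqrt(11) /11,sqrt (7 ) /7, 4*sqrt(7 )/7, sqrt (5),E,pi,sqrt(13 ), sqrt(17) , 7 * pi] 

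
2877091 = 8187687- 5310596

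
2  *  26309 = 52618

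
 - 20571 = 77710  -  98281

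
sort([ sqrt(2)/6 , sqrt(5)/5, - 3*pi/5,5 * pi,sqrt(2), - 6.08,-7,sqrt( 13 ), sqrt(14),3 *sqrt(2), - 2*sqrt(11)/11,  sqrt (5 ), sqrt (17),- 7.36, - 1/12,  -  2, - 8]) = [-8 ,-7.36 , - 7, - 6.08, - 2,-3*pi/5, - 2*sqrt( 11)/11, - 1/12,sqrt (2)/6,  sqrt( 5)/5,sqrt (2 ),sqrt(5),sqrt(13),sqrt ( 14) , sqrt(17), 3*sqrt(2), 5*pi ] 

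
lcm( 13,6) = 78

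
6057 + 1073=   7130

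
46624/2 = 23312=23312.00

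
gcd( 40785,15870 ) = 15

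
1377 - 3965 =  - 2588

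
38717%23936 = 14781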